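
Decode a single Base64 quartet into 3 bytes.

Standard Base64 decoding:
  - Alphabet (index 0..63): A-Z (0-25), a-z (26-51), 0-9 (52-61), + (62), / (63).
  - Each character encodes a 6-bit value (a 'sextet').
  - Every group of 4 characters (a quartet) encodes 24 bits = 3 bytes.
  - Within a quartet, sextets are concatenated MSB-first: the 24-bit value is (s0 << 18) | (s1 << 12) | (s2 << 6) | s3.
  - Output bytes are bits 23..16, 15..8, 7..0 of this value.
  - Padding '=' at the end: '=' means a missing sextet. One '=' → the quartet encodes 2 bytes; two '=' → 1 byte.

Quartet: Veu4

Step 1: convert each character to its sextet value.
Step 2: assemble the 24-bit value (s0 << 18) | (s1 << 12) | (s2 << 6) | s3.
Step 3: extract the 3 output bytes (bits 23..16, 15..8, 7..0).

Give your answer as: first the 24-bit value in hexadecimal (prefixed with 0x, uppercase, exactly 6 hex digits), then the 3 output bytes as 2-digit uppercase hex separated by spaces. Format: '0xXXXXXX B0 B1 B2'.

Sextets: V=21, e=30, u=46, 4=56
24-bit: (21<<18) | (30<<12) | (46<<6) | 56
      = 0x540000 | 0x01E000 | 0x000B80 | 0x000038
      = 0x55EBB8
Bytes: (v>>16)&0xFF=55, (v>>8)&0xFF=EB, v&0xFF=B8

Answer: 0x55EBB8 55 EB B8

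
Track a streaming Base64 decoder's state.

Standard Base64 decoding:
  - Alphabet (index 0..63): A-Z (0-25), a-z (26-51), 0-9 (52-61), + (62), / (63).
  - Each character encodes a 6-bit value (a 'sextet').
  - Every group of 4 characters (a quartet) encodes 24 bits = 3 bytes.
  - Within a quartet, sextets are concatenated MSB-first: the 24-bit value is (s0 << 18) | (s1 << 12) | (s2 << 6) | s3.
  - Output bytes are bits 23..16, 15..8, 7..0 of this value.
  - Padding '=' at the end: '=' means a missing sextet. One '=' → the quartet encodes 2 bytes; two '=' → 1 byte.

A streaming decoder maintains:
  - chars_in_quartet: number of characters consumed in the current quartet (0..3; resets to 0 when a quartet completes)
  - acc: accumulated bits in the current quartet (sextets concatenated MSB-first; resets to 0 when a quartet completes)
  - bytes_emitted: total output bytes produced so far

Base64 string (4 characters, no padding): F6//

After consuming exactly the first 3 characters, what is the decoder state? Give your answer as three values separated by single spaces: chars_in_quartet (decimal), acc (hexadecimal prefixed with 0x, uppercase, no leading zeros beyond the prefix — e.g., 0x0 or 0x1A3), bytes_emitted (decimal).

After char 0 ('F'=5): chars_in_quartet=1 acc=0x5 bytes_emitted=0
After char 1 ('6'=58): chars_in_quartet=2 acc=0x17A bytes_emitted=0
After char 2 ('/'=63): chars_in_quartet=3 acc=0x5EBF bytes_emitted=0

Answer: 3 0x5EBF 0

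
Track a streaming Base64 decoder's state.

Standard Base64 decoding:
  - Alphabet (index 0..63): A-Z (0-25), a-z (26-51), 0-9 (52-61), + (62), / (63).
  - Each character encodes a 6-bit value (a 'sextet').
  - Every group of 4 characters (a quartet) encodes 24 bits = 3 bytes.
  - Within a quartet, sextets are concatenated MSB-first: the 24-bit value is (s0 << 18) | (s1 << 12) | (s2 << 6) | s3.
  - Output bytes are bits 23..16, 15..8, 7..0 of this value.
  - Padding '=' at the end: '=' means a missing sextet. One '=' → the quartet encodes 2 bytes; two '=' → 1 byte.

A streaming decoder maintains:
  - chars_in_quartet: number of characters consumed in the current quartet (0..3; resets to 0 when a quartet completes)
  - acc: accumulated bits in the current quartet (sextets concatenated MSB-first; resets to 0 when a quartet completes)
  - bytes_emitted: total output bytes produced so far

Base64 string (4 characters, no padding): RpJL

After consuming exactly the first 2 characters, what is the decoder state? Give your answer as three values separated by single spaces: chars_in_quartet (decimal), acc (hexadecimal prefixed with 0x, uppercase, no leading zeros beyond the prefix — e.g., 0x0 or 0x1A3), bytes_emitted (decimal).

Answer: 2 0x469 0

Derivation:
After char 0 ('R'=17): chars_in_quartet=1 acc=0x11 bytes_emitted=0
After char 1 ('p'=41): chars_in_quartet=2 acc=0x469 bytes_emitted=0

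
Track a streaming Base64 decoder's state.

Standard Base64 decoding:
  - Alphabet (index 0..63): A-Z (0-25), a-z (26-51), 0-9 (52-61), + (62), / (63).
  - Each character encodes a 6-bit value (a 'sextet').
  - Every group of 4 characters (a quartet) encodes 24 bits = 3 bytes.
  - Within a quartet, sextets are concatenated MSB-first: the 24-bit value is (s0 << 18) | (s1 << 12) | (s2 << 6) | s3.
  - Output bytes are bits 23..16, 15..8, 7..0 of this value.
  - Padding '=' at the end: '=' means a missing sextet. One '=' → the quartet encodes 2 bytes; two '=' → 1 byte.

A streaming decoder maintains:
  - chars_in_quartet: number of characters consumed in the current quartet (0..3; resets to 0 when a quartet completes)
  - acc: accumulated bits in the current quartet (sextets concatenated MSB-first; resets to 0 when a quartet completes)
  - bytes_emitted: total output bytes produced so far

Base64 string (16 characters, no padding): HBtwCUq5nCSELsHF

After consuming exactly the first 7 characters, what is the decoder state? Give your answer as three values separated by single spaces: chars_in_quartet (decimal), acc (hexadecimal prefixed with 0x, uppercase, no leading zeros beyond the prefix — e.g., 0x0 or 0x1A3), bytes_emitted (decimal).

Answer: 3 0x252A 3

Derivation:
After char 0 ('H'=7): chars_in_quartet=1 acc=0x7 bytes_emitted=0
After char 1 ('B'=1): chars_in_quartet=2 acc=0x1C1 bytes_emitted=0
After char 2 ('t'=45): chars_in_quartet=3 acc=0x706D bytes_emitted=0
After char 3 ('w'=48): chars_in_quartet=4 acc=0x1C1B70 -> emit 1C 1B 70, reset; bytes_emitted=3
After char 4 ('C'=2): chars_in_quartet=1 acc=0x2 bytes_emitted=3
After char 5 ('U'=20): chars_in_quartet=2 acc=0x94 bytes_emitted=3
After char 6 ('q'=42): chars_in_quartet=3 acc=0x252A bytes_emitted=3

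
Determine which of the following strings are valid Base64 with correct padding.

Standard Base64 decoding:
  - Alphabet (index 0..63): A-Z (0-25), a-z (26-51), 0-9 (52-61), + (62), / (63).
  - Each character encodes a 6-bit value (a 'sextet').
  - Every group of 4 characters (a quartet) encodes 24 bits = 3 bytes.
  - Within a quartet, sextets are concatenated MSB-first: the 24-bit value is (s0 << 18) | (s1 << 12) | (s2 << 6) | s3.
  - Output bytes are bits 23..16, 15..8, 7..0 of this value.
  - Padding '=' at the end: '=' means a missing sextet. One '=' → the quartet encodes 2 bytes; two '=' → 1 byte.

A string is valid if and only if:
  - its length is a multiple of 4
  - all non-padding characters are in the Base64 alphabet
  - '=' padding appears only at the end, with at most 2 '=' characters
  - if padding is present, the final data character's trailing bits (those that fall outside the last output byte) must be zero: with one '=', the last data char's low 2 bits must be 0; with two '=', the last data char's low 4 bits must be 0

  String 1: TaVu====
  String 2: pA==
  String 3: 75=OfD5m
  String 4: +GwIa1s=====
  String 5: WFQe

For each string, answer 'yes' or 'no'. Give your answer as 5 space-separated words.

String 1: 'TaVu====' → invalid (4 pad chars (max 2))
String 2: 'pA==' → valid
String 3: '75=OfD5m' → invalid (bad char(s): ['=']; '=' in middle)
String 4: '+GwIa1s=====' → invalid (5 pad chars (max 2))
String 5: 'WFQe' → valid

Answer: no yes no no yes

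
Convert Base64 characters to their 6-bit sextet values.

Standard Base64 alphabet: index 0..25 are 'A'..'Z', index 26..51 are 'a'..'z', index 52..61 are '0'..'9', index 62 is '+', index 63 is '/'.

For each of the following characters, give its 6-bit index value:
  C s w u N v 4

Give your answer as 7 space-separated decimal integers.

'C': A..Z range, ord('C') − ord('A') = 2
's': a..z range, 26 + ord('s') − ord('a') = 44
'w': a..z range, 26 + ord('w') − ord('a') = 48
'u': a..z range, 26 + ord('u') − ord('a') = 46
'N': A..Z range, ord('N') − ord('A') = 13
'v': a..z range, 26 + ord('v') − ord('a') = 47
'4': 0..9 range, 52 + ord('4') − ord('0') = 56

Answer: 2 44 48 46 13 47 56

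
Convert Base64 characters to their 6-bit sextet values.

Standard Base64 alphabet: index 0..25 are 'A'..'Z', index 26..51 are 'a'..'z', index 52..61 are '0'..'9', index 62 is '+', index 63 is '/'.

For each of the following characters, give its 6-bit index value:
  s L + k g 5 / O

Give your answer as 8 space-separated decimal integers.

Answer: 44 11 62 36 32 57 63 14

Derivation:
's': a..z range, 26 + ord('s') − ord('a') = 44
'L': A..Z range, ord('L') − ord('A') = 11
'+': index 62
'k': a..z range, 26 + ord('k') − ord('a') = 36
'g': a..z range, 26 + ord('g') − ord('a') = 32
'5': 0..9 range, 52 + ord('5') − ord('0') = 57
'/': index 63
'O': A..Z range, ord('O') − ord('A') = 14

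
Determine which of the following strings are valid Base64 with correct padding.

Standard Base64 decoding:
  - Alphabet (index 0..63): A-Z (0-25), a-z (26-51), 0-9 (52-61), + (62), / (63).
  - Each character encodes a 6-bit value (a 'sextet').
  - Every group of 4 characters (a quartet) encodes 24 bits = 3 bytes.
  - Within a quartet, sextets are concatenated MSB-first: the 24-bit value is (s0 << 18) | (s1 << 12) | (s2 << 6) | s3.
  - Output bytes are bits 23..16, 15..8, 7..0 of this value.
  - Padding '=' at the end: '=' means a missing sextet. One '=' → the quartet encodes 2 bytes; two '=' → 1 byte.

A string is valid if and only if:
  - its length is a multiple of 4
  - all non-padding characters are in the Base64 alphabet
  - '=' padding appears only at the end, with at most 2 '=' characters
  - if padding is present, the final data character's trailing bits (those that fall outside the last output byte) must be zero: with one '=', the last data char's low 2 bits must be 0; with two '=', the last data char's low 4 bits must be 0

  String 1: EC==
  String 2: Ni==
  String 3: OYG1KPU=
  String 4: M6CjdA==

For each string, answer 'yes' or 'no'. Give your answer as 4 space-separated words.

Answer: no no yes yes

Derivation:
String 1: 'EC==' → invalid (bad trailing bits)
String 2: 'Ni==' → invalid (bad trailing bits)
String 3: 'OYG1KPU=' → valid
String 4: 'M6CjdA==' → valid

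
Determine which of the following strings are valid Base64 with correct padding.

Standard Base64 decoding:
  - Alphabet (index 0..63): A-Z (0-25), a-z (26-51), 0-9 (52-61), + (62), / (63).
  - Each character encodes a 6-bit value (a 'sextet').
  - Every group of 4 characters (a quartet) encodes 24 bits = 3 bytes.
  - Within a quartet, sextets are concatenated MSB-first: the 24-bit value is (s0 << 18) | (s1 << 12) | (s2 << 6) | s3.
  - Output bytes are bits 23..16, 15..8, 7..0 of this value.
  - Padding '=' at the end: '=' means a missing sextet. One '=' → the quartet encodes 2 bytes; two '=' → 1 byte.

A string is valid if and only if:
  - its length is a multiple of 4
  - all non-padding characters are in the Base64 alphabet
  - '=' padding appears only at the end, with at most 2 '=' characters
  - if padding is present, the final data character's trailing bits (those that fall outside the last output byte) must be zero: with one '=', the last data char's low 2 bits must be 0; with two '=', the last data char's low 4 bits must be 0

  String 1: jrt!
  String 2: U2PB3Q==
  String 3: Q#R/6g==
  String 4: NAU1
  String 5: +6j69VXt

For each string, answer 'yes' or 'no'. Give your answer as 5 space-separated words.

String 1: 'jrt!' → invalid (bad char(s): ['!'])
String 2: 'U2PB3Q==' → valid
String 3: 'Q#R/6g==' → invalid (bad char(s): ['#'])
String 4: 'NAU1' → valid
String 5: '+6j69VXt' → valid

Answer: no yes no yes yes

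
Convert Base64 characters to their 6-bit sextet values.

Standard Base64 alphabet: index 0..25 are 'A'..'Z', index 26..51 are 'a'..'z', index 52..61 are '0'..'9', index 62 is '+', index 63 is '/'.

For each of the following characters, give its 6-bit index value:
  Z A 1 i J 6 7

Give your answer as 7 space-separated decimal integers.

Answer: 25 0 53 34 9 58 59

Derivation:
'Z': A..Z range, ord('Z') − ord('A') = 25
'A': A..Z range, ord('A') − ord('A') = 0
'1': 0..9 range, 52 + ord('1') − ord('0') = 53
'i': a..z range, 26 + ord('i') − ord('a') = 34
'J': A..Z range, ord('J') − ord('A') = 9
'6': 0..9 range, 52 + ord('6') − ord('0') = 58
'7': 0..9 range, 52 + ord('7') − ord('0') = 59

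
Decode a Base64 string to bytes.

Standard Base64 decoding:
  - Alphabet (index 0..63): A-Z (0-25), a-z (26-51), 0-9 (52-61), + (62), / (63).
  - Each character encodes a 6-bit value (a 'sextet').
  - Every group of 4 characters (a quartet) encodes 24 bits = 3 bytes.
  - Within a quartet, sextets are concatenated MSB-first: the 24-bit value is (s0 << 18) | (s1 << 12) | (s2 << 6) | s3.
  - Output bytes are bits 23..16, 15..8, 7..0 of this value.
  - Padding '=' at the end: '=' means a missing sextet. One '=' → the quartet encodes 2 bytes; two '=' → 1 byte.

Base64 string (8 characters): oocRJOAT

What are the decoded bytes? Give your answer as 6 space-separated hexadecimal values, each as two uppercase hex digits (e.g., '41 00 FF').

Answer: A2 87 11 24 E0 13

Derivation:
After char 0 ('o'=40): chars_in_quartet=1 acc=0x28 bytes_emitted=0
After char 1 ('o'=40): chars_in_quartet=2 acc=0xA28 bytes_emitted=0
After char 2 ('c'=28): chars_in_quartet=3 acc=0x28A1C bytes_emitted=0
After char 3 ('R'=17): chars_in_quartet=4 acc=0xA28711 -> emit A2 87 11, reset; bytes_emitted=3
After char 4 ('J'=9): chars_in_quartet=1 acc=0x9 bytes_emitted=3
After char 5 ('O'=14): chars_in_quartet=2 acc=0x24E bytes_emitted=3
After char 6 ('A'=0): chars_in_quartet=3 acc=0x9380 bytes_emitted=3
After char 7 ('T'=19): chars_in_quartet=4 acc=0x24E013 -> emit 24 E0 13, reset; bytes_emitted=6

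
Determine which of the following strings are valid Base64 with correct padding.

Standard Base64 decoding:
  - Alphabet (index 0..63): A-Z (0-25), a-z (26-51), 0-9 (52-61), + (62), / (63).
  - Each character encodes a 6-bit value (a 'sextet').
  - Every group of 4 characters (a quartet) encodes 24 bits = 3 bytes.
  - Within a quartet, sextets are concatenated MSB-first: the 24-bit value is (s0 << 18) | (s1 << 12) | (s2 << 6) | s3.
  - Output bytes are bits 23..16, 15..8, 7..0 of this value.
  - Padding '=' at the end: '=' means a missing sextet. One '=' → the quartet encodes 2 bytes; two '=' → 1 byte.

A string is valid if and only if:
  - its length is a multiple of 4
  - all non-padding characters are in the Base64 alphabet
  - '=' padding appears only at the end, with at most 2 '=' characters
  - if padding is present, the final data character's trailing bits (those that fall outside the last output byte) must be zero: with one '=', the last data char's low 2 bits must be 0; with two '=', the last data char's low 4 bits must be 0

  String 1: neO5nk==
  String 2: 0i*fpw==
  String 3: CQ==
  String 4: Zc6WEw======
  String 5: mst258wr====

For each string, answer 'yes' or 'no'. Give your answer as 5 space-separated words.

String 1: 'neO5nk==' → invalid (bad trailing bits)
String 2: '0i*fpw==' → invalid (bad char(s): ['*'])
String 3: 'CQ==' → valid
String 4: 'Zc6WEw======' → invalid (6 pad chars (max 2))
String 5: 'mst258wr====' → invalid (4 pad chars (max 2))

Answer: no no yes no no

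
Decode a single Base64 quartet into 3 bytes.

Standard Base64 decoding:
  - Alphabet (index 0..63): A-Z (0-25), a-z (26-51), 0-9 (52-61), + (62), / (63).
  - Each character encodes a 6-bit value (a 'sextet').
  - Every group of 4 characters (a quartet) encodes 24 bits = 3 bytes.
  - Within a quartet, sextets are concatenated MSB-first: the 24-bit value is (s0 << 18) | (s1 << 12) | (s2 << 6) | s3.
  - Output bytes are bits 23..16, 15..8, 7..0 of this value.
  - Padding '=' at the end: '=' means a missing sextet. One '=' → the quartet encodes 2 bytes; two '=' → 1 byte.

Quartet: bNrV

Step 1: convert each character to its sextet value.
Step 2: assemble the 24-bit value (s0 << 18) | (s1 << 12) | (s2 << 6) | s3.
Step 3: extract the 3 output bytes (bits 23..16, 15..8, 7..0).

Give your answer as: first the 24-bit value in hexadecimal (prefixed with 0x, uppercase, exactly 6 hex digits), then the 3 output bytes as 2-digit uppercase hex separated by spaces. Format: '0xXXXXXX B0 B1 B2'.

Answer: 0x6CDAD5 6C DA D5

Derivation:
Sextets: b=27, N=13, r=43, V=21
24-bit: (27<<18) | (13<<12) | (43<<6) | 21
      = 0x6C0000 | 0x00D000 | 0x000AC0 | 0x000015
      = 0x6CDAD5
Bytes: (v>>16)&0xFF=6C, (v>>8)&0xFF=DA, v&0xFF=D5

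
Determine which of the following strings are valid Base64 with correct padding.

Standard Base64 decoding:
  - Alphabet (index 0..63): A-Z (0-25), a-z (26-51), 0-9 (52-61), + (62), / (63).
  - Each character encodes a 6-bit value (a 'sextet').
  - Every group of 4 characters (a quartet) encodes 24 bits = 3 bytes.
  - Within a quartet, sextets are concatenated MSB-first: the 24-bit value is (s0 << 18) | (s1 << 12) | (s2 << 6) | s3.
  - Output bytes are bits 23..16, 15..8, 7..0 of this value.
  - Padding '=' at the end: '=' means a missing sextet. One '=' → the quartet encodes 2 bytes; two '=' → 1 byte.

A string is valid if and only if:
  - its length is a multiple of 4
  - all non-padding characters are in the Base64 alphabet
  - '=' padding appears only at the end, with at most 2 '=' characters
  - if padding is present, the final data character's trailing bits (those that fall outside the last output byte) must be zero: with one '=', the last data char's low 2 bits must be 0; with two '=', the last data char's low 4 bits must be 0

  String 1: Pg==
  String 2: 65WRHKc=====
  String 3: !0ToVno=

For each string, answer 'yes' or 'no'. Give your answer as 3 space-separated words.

Answer: yes no no

Derivation:
String 1: 'Pg==' → valid
String 2: '65WRHKc=====' → invalid (5 pad chars (max 2))
String 3: '!0ToVno=' → invalid (bad char(s): ['!'])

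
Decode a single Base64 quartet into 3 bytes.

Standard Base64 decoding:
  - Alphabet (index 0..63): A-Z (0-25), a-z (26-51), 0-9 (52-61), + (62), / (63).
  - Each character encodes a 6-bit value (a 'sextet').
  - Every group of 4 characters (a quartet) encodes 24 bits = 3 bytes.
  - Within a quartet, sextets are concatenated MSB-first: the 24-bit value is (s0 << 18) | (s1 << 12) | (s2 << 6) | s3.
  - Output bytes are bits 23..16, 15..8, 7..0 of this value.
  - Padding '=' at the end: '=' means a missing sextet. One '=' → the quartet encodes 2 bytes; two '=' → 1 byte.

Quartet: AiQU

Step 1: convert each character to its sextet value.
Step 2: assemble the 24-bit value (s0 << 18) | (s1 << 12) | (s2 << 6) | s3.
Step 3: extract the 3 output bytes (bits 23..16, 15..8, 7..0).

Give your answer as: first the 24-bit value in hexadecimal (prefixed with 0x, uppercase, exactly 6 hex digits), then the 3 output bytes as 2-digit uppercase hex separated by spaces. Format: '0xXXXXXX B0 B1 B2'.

Sextets: A=0, i=34, Q=16, U=20
24-bit: (0<<18) | (34<<12) | (16<<6) | 20
      = 0x000000 | 0x022000 | 0x000400 | 0x000014
      = 0x022414
Bytes: (v>>16)&0xFF=02, (v>>8)&0xFF=24, v&0xFF=14

Answer: 0x022414 02 24 14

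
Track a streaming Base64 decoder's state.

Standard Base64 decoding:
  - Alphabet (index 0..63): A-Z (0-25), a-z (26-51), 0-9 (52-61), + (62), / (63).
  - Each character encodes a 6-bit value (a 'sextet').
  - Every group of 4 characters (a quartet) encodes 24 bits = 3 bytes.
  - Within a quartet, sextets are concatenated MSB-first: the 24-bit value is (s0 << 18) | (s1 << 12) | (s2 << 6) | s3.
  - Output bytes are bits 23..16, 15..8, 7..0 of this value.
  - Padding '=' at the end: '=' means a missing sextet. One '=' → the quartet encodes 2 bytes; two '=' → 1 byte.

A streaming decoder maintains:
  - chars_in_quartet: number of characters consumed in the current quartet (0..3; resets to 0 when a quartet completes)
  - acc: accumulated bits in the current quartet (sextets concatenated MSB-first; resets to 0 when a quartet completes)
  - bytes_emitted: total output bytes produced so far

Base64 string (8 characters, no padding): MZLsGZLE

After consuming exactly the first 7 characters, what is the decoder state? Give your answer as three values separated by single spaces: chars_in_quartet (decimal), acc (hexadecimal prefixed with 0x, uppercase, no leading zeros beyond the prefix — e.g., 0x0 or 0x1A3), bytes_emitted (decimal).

Answer: 3 0x664B 3

Derivation:
After char 0 ('M'=12): chars_in_quartet=1 acc=0xC bytes_emitted=0
After char 1 ('Z'=25): chars_in_quartet=2 acc=0x319 bytes_emitted=0
After char 2 ('L'=11): chars_in_quartet=3 acc=0xC64B bytes_emitted=0
After char 3 ('s'=44): chars_in_quartet=4 acc=0x3192EC -> emit 31 92 EC, reset; bytes_emitted=3
After char 4 ('G'=6): chars_in_quartet=1 acc=0x6 bytes_emitted=3
After char 5 ('Z'=25): chars_in_quartet=2 acc=0x199 bytes_emitted=3
After char 6 ('L'=11): chars_in_quartet=3 acc=0x664B bytes_emitted=3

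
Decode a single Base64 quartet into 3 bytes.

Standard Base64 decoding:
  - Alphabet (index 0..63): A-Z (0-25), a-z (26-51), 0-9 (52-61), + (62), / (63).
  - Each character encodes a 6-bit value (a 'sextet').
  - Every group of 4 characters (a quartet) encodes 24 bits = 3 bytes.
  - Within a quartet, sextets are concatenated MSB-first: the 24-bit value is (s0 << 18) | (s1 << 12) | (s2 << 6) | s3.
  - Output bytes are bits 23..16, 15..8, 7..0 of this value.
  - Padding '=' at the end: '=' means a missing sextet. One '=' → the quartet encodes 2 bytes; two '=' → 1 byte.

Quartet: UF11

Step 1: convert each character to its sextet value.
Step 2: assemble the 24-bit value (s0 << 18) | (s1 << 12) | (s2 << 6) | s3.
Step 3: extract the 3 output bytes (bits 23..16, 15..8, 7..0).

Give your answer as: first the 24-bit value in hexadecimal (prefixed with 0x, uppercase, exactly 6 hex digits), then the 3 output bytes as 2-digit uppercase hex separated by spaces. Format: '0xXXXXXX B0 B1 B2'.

Answer: 0x505D75 50 5D 75

Derivation:
Sextets: U=20, F=5, 1=53, 1=53
24-bit: (20<<18) | (5<<12) | (53<<6) | 53
      = 0x500000 | 0x005000 | 0x000D40 | 0x000035
      = 0x505D75
Bytes: (v>>16)&0xFF=50, (v>>8)&0xFF=5D, v&0xFF=75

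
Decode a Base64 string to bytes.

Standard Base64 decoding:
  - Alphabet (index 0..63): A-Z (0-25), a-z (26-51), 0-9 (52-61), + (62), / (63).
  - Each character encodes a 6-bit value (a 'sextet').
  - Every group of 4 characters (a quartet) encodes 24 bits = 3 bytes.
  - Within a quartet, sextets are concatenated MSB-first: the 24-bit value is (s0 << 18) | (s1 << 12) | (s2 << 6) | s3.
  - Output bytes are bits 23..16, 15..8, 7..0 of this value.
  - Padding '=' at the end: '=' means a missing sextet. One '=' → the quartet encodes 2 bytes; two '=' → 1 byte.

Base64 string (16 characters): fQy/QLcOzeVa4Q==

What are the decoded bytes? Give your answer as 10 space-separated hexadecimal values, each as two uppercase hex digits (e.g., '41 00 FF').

Answer: 7D 0C BF 40 B7 0E CD E5 5A E1

Derivation:
After char 0 ('f'=31): chars_in_quartet=1 acc=0x1F bytes_emitted=0
After char 1 ('Q'=16): chars_in_quartet=2 acc=0x7D0 bytes_emitted=0
After char 2 ('y'=50): chars_in_quartet=3 acc=0x1F432 bytes_emitted=0
After char 3 ('/'=63): chars_in_quartet=4 acc=0x7D0CBF -> emit 7D 0C BF, reset; bytes_emitted=3
After char 4 ('Q'=16): chars_in_quartet=1 acc=0x10 bytes_emitted=3
After char 5 ('L'=11): chars_in_quartet=2 acc=0x40B bytes_emitted=3
After char 6 ('c'=28): chars_in_quartet=3 acc=0x102DC bytes_emitted=3
After char 7 ('O'=14): chars_in_quartet=4 acc=0x40B70E -> emit 40 B7 0E, reset; bytes_emitted=6
After char 8 ('z'=51): chars_in_quartet=1 acc=0x33 bytes_emitted=6
After char 9 ('e'=30): chars_in_quartet=2 acc=0xCDE bytes_emitted=6
After char 10 ('V'=21): chars_in_quartet=3 acc=0x33795 bytes_emitted=6
After char 11 ('a'=26): chars_in_quartet=4 acc=0xCDE55A -> emit CD E5 5A, reset; bytes_emitted=9
After char 12 ('4'=56): chars_in_quartet=1 acc=0x38 bytes_emitted=9
After char 13 ('Q'=16): chars_in_quartet=2 acc=0xE10 bytes_emitted=9
Padding '==': partial quartet acc=0xE10 -> emit E1; bytes_emitted=10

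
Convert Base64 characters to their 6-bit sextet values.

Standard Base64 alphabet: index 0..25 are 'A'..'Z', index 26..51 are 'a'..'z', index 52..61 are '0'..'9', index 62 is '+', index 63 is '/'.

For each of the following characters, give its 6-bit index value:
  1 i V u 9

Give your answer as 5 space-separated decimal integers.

'1': 0..9 range, 52 + ord('1') − ord('0') = 53
'i': a..z range, 26 + ord('i') − ord('a') = 34
'V': A..Z range, ord('V') − ord('A') = 21
'u': a..z range, 26 + ord('u') − ord('a') = 46
'9': 0..9 range, 52 + ord('9') − ord('0') = 61

Answer: 53 34 21 46 61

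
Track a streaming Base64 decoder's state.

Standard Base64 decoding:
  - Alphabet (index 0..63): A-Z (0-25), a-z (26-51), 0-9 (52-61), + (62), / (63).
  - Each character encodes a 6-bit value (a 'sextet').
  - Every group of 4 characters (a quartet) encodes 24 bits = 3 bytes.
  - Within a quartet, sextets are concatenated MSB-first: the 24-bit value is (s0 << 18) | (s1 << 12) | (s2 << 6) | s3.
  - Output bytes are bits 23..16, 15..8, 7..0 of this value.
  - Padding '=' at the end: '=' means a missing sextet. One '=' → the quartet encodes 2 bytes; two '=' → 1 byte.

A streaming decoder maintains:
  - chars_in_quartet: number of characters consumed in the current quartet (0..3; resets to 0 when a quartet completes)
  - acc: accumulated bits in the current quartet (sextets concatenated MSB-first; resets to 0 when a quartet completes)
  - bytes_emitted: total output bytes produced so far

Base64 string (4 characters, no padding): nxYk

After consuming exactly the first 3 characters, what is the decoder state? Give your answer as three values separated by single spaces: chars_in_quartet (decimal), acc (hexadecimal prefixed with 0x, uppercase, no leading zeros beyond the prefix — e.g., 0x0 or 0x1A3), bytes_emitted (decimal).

Answer: 3 0x27C58 0

Derivation:
After char 0 ('n'=39): chars_in_quartet=1 acc=0x27 bytes_emitted=0
After char 1 ('x'=49): chars_in_quartet=2 acc=0x9F1 bytes_emitted=0
After char 2 ('Y'=24): chars_in_quartet=3 acc=0x27C58 bytes_emitted=0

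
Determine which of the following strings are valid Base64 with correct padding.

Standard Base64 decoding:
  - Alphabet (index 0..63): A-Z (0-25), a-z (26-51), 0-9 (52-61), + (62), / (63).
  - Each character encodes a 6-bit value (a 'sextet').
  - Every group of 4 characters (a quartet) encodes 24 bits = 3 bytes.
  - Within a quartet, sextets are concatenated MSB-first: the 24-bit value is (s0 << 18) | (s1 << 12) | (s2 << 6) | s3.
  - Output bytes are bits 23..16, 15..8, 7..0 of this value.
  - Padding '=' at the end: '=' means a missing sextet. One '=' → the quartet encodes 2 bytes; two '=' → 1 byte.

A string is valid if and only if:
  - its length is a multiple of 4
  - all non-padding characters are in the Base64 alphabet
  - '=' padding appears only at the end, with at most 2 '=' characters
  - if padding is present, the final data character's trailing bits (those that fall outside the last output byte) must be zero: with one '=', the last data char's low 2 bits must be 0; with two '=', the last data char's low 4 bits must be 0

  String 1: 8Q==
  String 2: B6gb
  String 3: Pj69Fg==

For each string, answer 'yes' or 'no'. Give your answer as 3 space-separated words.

String 1: '8Q==' → valid
String 2: 'B6gb' → valid
String 3: 'Pj69Fg==' → valid

Answer: yes yes yes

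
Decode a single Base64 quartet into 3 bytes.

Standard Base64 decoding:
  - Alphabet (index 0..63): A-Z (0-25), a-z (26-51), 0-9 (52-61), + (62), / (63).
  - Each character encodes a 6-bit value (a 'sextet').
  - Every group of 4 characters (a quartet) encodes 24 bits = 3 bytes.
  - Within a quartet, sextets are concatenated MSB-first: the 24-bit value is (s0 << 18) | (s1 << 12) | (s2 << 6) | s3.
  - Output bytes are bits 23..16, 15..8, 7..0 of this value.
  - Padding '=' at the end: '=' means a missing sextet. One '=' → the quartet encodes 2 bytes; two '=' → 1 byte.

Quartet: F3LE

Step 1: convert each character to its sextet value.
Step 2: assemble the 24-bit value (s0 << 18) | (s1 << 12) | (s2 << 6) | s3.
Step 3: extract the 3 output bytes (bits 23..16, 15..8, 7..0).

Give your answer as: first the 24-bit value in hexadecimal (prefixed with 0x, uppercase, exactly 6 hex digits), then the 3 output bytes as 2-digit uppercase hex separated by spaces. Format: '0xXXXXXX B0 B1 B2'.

Sextets: F=5, 3=55, L=11, E=4
24-bit: (5<<18) | (55<<12) | (11<<6) | 4
      = 0x140000 | 0x037000 | 0x0002C0 | 0x000004
      = 0x1772C4
Bytes: (v>>16)&0xFF=17, (v>>8)&0xFF=72, v&0xFF=C4

Answer: 0x1772C4 17 72 C4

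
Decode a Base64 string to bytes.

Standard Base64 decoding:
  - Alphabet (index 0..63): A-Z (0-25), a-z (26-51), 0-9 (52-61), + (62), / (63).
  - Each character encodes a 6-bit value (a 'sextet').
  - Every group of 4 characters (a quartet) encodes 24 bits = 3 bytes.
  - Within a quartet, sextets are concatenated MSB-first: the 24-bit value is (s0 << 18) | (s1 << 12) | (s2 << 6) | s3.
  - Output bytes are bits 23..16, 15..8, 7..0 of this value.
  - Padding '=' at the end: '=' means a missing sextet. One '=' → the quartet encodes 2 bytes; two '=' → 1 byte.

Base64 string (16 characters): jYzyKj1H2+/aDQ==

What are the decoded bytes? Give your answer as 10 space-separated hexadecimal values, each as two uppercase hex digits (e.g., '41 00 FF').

Answer: 8D 8C F2 2A 3D 47 DB EF DA 0D

Derivation:
After char 0 ('j'=35): chars_in_quartet=1 acc=0x23 bytes_emitted=0
After char 1 ('Y'=24): chars_in_quartet=2 acc=0x8D8 bytes_emitted=0
After char 2 ('z'=51): chars_in_quartet=3 acc=0x23633 bytes_emitted=0
After char 3 ('y'=50): chars_in_quartet=4 acc=0x8D8CF2 -> emit 8D 8C F2, reset; bytes_emitted=3
After char 4 ('K'=10): chars_in_quartet=1 acc=0xA bytes_emitted=3
After char 5 ('j'=35): chars_in_quartet=2 acc=0x2A3 bytes_emitted=3
After char 6 ('1'=53): chars_in_quartet=3 acc=0xA8F5 bytes_emitted=3
After char 7 ('H'=7): chars_in_quartet=4 acc=0x2A3D47 -> emit 2A 3D 47, reset; bytes_emitted=6
After char 8 ('2'=54): chars_in_quartet=1 acc=0x36 bytes_emitted=6
After char 9 ('+'=62): chars_in_quartet=2 acc=0xDBE bytes_emitted=6
After char 10 ('/'=63): chars_in_quartet=3 acc=0x36FBF bytes_emitted=6
After char 11 ('a'=26): chars_in_quartet=4 acc=0xDBEFDA -> emit DB EF DA, reset; bytes_emitted=9
After char 12 ('D'=3): chars_in_quartet=1 acc=0x3 bytes_emitted=9
After char 13 ('Q'=16): chars_in_quartet=2 acc=0xD0 bytes_emitted=9
Padding '==': partial quartet acc=0xD0 -> emit 0D; bytes_emitted=10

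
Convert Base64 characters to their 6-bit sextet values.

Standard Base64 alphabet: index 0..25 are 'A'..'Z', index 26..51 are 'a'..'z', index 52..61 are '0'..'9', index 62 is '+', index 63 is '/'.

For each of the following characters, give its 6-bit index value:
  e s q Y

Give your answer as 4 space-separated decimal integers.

Answer: 30 44 42 24

Derivation:
'e': a..z range, 26 + ord('e') − ord('a') = 30
's': a..z range, 26 + ord('s') − ord('a') = 44
'q': a..z range, 26 + ord('q') − ord('a') = 42
'Y': A..Z range, ord('Y') − ord('A') = 24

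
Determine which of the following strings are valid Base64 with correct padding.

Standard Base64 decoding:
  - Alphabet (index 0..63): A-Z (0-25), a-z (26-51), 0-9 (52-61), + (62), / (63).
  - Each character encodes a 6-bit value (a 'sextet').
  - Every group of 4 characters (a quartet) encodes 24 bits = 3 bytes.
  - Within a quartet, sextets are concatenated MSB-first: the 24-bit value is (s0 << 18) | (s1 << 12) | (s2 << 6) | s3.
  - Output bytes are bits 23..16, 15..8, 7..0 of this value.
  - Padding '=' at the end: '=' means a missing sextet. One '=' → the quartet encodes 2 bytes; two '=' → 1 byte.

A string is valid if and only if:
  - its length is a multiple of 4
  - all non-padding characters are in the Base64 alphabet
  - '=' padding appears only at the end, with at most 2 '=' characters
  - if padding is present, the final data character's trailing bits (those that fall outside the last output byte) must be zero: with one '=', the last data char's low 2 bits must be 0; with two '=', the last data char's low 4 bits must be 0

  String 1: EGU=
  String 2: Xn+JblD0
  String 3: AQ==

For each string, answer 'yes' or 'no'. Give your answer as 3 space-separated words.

Answer: yes yes yes

Derivation:
String 1: 'EGU=' → valid
String 2: 'Xn+JblD0' → valid
String 3: 'AQ==' → valid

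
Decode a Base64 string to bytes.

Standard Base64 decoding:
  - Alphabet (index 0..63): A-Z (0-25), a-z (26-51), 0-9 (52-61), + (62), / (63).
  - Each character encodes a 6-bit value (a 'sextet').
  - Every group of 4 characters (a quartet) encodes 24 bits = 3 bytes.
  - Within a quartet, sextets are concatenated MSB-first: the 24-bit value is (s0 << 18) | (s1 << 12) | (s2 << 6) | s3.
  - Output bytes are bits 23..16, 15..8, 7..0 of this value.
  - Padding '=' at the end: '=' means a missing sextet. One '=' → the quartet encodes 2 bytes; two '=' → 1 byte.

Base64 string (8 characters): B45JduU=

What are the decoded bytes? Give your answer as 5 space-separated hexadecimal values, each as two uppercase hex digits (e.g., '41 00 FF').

After char 0 ('B'=1): chars_in_quartet=1 acc=0x1 bytes_emitted=0
After char 1 ('4'=56): chars_in_quartet=2 acc=0x78 bytes_emitted=0
After char 2 ('5'=57): chars_in_quartet=3 acc=0x1E39 bytes_emitted=0
After char 3 ('J'=9): chars_in_quartet=4 acc=0x78E49 -> emit 07 8E 49, reset; bytes_emitted=3
After char 4 ('d'=29): chars_in_quartet=1 acc=0x1D bytes_emitted=3
After char 5 ('u'=46): chars_in_quartet=2 acc=0x76E bytes_emitted=3
After char 6 ('U'=20): chars_in_quartet=3 acc=0x1DB94 bytes_emitted=3
Padding '=': partial quartet acc=0x1DB94 -> emit 76 E5; bytes_emitted=5

Answer: 07 8E 49 76 E5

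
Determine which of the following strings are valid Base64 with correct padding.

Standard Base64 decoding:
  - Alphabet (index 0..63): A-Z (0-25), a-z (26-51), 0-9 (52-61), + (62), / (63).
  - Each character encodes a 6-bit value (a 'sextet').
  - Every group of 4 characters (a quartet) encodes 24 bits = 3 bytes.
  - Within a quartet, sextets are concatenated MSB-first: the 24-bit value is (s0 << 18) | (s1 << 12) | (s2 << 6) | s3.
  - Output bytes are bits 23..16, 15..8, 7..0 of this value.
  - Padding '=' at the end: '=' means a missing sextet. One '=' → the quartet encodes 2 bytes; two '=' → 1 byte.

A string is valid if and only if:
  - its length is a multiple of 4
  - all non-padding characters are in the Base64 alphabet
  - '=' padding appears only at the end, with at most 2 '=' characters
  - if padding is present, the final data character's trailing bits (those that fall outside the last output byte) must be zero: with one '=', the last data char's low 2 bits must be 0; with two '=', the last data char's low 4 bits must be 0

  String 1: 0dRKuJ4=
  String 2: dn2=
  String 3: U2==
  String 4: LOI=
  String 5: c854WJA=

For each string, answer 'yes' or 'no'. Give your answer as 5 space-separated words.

Answer: yes no no yes yes

Derivation:
String 1: '0dRKuJ4=' → valid
String 2: 'dn2=' → invalid (bad trailing bits)
String 3: 'U2==' → invalid (bad trailing bits)
String 4: 'LOI=' → valid
String 5: 'c854WJA=' → valid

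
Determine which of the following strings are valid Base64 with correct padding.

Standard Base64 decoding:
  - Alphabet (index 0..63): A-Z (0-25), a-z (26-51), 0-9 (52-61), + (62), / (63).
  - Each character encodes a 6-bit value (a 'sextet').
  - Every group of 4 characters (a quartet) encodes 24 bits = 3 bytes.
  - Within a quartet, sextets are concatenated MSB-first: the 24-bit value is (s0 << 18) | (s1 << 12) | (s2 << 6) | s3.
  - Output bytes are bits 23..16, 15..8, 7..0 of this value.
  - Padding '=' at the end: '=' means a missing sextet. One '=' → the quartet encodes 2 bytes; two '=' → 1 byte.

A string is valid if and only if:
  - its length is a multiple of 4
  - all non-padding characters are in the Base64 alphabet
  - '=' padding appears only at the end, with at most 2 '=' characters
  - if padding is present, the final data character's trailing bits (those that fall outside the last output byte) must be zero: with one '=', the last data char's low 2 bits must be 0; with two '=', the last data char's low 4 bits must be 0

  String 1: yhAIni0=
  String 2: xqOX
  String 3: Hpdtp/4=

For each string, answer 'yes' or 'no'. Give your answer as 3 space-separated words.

Answer: yes yes yes

Derivation:
String 1: 'yhAIni0=' → valid
String 2: 'xqOX' → valid
String 3: 'Hpdtp/4=' → valid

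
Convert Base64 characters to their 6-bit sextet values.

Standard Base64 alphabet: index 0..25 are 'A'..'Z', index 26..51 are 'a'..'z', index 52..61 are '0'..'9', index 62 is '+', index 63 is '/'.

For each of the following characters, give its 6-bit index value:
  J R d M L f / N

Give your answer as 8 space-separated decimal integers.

'J': A..Z range, ord('J') − ord('A') = 9
'R': A..Z range, ord('R') − ord('A') = 17
'd': a..z range, 26 + ord('d') − ord('a') = 29
'M': A..Z range, ord('M') − ord('A') = 12
'L': A..Z range, ord('L') − ord('A') = 11
'f': a..z range, 26 + ord('f') − ord('a') = 31
'/': index 63
'N': A..Z range, ord('N') − ord('A') = 13

Answer: 9 17 29 12 11 31 63 13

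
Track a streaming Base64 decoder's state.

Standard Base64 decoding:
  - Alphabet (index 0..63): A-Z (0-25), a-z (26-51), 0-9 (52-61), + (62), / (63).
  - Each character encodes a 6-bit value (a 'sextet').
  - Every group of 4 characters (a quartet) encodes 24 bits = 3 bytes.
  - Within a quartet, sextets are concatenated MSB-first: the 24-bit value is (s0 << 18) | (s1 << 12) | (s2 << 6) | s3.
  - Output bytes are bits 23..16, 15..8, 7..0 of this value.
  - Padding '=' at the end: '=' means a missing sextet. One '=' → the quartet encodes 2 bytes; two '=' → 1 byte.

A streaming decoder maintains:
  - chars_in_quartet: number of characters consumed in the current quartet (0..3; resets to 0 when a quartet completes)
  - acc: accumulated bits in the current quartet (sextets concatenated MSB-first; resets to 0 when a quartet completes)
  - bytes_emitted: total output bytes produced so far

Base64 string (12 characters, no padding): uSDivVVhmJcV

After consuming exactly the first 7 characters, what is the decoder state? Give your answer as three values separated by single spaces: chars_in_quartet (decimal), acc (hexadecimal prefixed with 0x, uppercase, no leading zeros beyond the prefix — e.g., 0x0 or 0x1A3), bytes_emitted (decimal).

Answer: 3 0x2F555 3

Derivation:
After char 0 ('u'=46): chars_in_quartet=1 acc=0x2E bytes_emitted=0
After char 1 ('S'=18): chars_in_quartet=2 acc=0xB92 bytes_emitted=0
After char 2 ('D'=3): chars_in_quartet=3 acc=0x2E483 bytes_emitted=0
After char 3 ('i'=34): chars_in_quartet=4 acc=0xB920E2 -> emit B9 20 E2, reset; bytes_emitted=3
After char 4 ('v'=47): chars_in_quartet=1 acc=0x2F bytes_emitted=3
After char 5 ('V'=21): chars_in_quartet=2 acc=0xBD5 bytes_emitted=3
After char 6 ('V'=21): chars_in_quartet=3 acc=0x2F555 bytes_emitted=3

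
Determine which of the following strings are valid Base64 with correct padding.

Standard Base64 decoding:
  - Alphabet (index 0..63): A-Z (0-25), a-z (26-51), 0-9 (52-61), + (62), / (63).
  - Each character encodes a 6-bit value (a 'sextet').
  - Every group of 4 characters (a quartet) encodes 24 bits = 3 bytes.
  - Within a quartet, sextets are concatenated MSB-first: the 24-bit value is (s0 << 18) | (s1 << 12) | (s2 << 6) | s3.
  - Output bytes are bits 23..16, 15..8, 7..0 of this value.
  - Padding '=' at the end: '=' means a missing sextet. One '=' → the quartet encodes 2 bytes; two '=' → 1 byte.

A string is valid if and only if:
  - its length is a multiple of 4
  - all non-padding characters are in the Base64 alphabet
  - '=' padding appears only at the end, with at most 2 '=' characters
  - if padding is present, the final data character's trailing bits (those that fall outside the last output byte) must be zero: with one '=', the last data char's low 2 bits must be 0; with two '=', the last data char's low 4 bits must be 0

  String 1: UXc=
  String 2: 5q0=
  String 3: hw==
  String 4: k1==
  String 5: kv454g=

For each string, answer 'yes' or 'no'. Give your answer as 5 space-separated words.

String 1: 'UXc=' → valid
String 2: '5q0=' → valid
String 3: 'hw==' → valid
String 4: 'k1==' → invalid (bad trailing bits)
String 5: 'kv454g=' → invalid (len=7 not mult of 4)

Answer: yes yes yes no no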